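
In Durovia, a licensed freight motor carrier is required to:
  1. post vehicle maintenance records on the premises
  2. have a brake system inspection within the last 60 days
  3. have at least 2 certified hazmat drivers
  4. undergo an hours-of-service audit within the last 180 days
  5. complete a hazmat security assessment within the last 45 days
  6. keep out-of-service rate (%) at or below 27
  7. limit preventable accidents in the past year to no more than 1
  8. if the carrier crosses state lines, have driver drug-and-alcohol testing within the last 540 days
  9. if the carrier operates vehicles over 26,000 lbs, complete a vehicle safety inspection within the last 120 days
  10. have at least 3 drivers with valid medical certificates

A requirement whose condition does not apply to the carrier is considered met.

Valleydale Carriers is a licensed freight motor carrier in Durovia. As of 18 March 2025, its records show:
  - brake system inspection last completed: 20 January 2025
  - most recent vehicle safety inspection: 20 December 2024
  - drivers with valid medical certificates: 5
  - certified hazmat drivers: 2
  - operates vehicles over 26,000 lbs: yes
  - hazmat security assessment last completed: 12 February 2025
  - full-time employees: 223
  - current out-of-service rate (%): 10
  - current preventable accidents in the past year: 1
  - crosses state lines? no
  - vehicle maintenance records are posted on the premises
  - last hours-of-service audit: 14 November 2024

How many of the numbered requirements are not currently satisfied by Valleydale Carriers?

1. vehicle maintenance records present → met
2. brake system inspection 57 days ago vs limit 60 → met
3. certified hazmat drivers 2 ≥ 2 → met
4. hours-of-service audit 124 days ago vs limit 180 → met
5. hazmat security assessment 34 days ago vs limit 45 → met
6. out-of-service rate (%) 10 ≤ 27 → met
7. preventable accidents in the past year 1 ≤ 1 → met
8. condition 'crosses state lines' does not hold → requirement n/a → met
9. condition 'operates vehicles over 26,000 lbs' holds; vehicle safety inspection 88 days ago vs limit 120 → met
10. drivers with valid medical certificates 5 ≥ 3 → met
Not met: 0 of 10

0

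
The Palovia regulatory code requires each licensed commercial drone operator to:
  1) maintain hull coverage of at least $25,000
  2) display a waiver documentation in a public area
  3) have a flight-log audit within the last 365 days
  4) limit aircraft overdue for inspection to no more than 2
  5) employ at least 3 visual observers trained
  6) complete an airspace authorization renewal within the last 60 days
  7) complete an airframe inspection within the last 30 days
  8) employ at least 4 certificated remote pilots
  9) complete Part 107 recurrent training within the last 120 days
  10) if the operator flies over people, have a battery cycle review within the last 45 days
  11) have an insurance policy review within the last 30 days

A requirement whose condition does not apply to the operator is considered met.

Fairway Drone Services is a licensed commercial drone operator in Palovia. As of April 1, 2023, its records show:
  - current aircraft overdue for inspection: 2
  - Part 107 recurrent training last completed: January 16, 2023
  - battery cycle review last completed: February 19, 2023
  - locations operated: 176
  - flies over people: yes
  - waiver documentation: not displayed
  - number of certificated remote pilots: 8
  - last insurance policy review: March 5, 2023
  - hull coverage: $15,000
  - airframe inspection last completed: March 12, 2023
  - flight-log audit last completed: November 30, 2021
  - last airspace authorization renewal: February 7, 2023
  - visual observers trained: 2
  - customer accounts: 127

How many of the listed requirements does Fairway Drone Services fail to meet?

1. hull coverage $15,000 < $25,000 → not met
2. waiver documentation absent → not met
3. flight-log audit 487 days ago vs limit 365 → not met
4. aircraft overdue for inspection 2 ≤ 2 → met
5. visual observers trained 2 < 3 → not met
6. airspace authorization renewal 53 days ago vs limit 60 → met
7. airframe inspection 20 days ago vs limit 30 → met
8. certificated remote pilots 8 ≥ 4 → met
9. Part 107 recurrent training 75 days ago vs limit 120 → met
10. condition 'flies over people' holds; battery cycle review 41 days ago vs limit 45 → met
11. insurance policy review 27 days ago vs limit 30 → met
Not met: 4 of 11

4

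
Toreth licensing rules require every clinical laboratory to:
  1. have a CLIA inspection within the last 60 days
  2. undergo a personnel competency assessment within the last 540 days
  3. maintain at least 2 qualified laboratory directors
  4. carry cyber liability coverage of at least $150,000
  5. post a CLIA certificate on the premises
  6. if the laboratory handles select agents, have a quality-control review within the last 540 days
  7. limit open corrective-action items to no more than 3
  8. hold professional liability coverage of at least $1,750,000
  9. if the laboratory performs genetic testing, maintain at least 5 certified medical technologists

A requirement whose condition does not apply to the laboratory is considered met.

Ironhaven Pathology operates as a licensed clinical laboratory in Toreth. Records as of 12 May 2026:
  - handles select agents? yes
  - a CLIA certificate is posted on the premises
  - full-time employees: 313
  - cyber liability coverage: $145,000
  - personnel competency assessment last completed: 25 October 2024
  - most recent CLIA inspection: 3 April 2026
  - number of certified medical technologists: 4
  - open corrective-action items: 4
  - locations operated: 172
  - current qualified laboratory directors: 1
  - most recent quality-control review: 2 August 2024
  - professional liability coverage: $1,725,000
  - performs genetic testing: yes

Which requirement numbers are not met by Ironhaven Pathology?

2, 3, 4, 6, 7, 8, 9

1. CLIA inspection 39 days ago vs limit 60 → met
2. personnel competency assessment 564 days ago vs limit 540 → not met
3. qualified laboratory directors 1 < 2 → not met
4. cyber liability coverage $145,000 < $150,000 → not met
5. CLIA certificate present → met
6. condition 'handles select agents' holds; quality-control review 648 days ago vs limit 540 → not met
7. open corrective-action items 4 > 3 → not met
8. professional liability coverage $1,725,000 < $1,750,000 → not met
9. condition 'performs genetic testing' holds; certified medical technologists 4 < 5 → not met
Not met: 2, 3, 4, 6, 7, 8, 9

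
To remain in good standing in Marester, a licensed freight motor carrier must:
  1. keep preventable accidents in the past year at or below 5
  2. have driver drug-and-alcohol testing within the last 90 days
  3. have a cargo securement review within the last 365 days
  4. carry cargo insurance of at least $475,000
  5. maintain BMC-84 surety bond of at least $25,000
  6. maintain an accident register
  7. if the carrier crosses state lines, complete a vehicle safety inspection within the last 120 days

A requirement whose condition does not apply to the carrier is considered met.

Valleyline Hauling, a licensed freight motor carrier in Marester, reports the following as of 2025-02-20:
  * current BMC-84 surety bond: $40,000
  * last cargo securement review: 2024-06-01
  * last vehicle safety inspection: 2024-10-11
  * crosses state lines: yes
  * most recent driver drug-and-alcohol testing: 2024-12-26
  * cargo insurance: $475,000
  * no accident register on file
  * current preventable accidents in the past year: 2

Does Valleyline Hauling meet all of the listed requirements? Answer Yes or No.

1. preventable accidents in the past year 2 ≤ 5 → met
2. driver drug-and-alcohol testing 56 days ago vs limit 90 → met
3. cargo securement review 264 days ago vs limit 365 → met
4. cargo insurance $475,000 ≥ $475,000 → met
5. BMC-84 surety bond $40,000 ≥ $25,000 → met
6. accident register absent → not met
7. condition 'crosses state lines' holds; vehicle safety inspection 132 days ago vs limit 120 → not met
Not met: 6, 7

No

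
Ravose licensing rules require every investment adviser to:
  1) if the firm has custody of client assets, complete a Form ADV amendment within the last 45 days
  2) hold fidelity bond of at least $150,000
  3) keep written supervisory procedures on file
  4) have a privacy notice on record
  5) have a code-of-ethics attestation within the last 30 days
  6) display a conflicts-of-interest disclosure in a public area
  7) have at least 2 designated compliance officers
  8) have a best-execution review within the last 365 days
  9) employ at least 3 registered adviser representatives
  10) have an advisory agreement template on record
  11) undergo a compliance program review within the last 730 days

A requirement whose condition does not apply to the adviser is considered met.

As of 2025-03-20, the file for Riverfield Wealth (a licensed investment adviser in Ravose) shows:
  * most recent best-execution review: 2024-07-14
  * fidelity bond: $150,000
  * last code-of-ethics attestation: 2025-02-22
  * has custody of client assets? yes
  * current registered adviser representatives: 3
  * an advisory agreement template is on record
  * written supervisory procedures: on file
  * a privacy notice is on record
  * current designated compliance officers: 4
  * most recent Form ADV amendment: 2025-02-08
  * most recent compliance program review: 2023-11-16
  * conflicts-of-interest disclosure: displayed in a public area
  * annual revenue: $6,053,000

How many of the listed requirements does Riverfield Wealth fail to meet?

1. condition 'has custody of client assets' holds; Form ADV amendment 40 days ago vs limit 45 → met
2. fidelity bond $150,000 ≥ $150,000 → met
3. written supervisory procedures present → met
4. privacy notice present → met
5. code-of-ethics attestation 26 days ago vs limit 30 → met
6. conflicts-of-interest disclosure present → met
7. designated compliance officers 4 ≥ 2 → met
8. best-execution review 249 days ago vs limit 365 → met
9. registered adviser representatives 3 ≥ 3 → met
10. advisory agreement template present → met
11. compliance program review 490 days ago vs limit 730 → met
Not met: 0 of 11

0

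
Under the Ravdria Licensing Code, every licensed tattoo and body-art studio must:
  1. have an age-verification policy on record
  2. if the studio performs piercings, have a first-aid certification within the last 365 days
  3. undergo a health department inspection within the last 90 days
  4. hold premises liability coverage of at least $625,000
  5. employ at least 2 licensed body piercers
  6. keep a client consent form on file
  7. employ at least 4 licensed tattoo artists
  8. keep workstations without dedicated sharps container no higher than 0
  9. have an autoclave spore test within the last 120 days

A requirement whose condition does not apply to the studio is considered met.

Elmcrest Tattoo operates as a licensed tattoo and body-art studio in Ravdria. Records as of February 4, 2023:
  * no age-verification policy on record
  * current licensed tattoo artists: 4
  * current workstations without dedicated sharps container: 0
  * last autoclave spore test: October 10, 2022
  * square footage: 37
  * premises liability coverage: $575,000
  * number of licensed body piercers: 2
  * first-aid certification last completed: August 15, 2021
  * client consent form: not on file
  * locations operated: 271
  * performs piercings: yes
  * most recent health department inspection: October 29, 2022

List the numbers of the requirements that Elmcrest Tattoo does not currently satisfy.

1, 2, 3, 4, 6

1. age-verification policy absent → not met
2. condition 'performs piercings' holds; first-aid certification 538 days ago vs limit 365 → not met
3. health department inspection 98 days ago vs limit 90 → not met
4. premises liability coverage $575,000 < $625,000 → not met
5. licensed body piercers 2 ≥ 2 → met
6. client consent form absent → not met
7. licensed tattoo artists 4 ≥ 4 → met
8. workstations without dedicated sharps container 0 ≤ 0 → met
9. autoclave spore test 117 days ago vs limit 120 → met
Not met: 1, 2, 3, 4, 6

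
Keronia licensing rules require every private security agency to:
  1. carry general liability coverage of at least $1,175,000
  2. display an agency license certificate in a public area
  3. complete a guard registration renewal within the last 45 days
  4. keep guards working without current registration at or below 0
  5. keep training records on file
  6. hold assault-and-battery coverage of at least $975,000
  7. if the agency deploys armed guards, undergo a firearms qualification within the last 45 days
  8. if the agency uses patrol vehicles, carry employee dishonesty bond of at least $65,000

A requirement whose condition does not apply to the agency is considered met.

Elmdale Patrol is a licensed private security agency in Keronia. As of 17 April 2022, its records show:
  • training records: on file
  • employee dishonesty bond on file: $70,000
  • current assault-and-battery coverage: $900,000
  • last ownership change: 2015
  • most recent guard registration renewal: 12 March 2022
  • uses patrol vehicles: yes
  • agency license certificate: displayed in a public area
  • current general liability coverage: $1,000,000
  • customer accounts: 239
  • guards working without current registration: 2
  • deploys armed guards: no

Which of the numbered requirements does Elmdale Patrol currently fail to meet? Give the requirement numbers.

1, 4, 6

1. general liability coverage $1,000,000 < $1,175,000 → not met
2. agency license certificate present → met
3. guard registration renewal 36 days ago vs limit 45 → met
4. guards working without current registration 2 > 0 → not met
5. training records present → met
6. assault-and-battery coverage $900,000 < $975,000 → not met
7. condition 'deploys armed guards' does not hold → requirement n/a → met
8. condition 'uses patrol vehicles' holds; employee dishonesty bond $70,000 ≥ $65,000 → met
Not met: 1, 4, 6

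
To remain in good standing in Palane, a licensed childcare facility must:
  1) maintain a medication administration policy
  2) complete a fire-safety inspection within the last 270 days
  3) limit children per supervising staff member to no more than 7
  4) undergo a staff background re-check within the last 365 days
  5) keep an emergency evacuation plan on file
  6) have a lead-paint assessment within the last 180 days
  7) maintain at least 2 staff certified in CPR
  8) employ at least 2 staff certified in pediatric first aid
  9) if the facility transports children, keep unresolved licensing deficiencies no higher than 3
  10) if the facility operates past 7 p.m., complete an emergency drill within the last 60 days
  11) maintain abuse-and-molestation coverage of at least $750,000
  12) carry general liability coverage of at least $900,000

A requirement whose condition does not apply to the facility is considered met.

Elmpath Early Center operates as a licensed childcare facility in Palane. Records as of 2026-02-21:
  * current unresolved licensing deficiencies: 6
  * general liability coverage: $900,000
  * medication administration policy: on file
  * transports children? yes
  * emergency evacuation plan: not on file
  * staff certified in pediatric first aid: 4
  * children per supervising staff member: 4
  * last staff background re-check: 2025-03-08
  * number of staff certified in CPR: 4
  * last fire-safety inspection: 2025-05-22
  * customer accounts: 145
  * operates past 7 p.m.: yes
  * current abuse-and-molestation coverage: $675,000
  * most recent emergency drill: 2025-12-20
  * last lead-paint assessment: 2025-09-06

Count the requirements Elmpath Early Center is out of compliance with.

5

1. medication administration policy present → met
2. fire-safety inspection 275 days ago vs limit 270 → not met
3. children per supervising staff member 4 ≤ 7 → met
4. staff background re-check 350 days ago vs limit 365 → met
5. emergency evacuation plan absent → not met
6. lead-paint assessment 168 days ago vs limit 180 → met
7. staff certified in CPR 4 ≥ 2 → met
8. staff certified in pediatric first aid 4 ≥ 2 → met
9. condition 'transports children' holds; unresolved licensing deficiencies 6 > 3 → not met
10. condition 'operates past 7 p.m.' holds; emergency drill 63 days ago vs limit 60 → not met
11. abuse-and-molestation coverage $675,000 < $750,000 → not met
12. general liability coverage $900,000 ≥ $900,000 → met
Not met: 5 of 12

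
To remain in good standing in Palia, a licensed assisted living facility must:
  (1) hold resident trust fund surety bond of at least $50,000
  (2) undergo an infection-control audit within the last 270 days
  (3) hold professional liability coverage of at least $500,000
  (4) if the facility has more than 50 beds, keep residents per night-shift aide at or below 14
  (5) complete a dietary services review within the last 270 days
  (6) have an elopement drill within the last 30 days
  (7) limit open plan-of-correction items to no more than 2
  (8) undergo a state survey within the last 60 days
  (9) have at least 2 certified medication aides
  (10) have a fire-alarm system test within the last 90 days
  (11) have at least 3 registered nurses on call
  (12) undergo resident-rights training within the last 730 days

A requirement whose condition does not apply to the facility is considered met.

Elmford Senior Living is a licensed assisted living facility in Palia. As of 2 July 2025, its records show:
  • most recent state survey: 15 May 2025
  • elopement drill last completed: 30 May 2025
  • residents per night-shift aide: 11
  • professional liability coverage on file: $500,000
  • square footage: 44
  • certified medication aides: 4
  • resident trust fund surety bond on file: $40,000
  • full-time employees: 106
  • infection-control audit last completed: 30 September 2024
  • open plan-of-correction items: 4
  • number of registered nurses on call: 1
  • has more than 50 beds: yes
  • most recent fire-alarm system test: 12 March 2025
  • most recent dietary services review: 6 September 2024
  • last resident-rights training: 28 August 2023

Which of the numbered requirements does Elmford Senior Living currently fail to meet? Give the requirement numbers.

1. resident trust fund surety bond $40,000 < $50,000 → not met
2. infection-control audit 275 days ago vs limit 270 → not met
3. professional liability coverage $500,000 ≥ $500,000 → met
4. condition 'has more than 50 beds' holds; residents per night-shift aide 11 ≤ 14 → met
5. dietary services review 299 days ago vs limit 270 → not met
6. elopement drill 33 days ago vs limit 30 → not met
7. open plan-of-correction items 4 > 2 → not met
8. state survey 48 days ago vs limit 60 → met
9. certified medication aides 4 ≥ 2 → met
10. fire-alarm system test 112 days ago vs limit 90 → not met
11. registered nurses on call 1 < 3 → not met
12. resident-rights training 674 days ago vs limit 730 → met
Not met: 1, 2, 5, 6, 7, 10, 11

1, 2, 5, 6, 7, 10, 11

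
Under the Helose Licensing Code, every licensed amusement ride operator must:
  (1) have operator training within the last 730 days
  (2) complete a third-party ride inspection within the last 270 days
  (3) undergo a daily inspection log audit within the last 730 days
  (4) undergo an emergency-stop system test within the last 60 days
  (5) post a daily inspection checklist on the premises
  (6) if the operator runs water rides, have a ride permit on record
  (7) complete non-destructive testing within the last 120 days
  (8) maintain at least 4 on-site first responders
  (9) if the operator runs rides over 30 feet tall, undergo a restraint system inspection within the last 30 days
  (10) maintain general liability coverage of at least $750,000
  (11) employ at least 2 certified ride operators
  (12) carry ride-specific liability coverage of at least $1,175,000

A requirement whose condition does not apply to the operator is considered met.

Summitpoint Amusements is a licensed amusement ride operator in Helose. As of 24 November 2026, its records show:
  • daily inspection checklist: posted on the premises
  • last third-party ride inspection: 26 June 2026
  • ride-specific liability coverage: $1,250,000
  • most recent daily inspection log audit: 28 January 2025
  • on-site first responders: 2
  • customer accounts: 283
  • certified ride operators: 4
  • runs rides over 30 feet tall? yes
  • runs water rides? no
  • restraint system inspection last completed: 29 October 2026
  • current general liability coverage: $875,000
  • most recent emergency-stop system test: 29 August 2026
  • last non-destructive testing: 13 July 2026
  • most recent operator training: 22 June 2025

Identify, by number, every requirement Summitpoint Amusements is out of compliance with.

4, 7, 8

1. operator training 520 days ago vs limit 730 → met
2. third-party ride inspection 151 days ago vs limit 270 → met
3. daily inspection log audit 665 days ago vs limit 730 → met
4. emergency-stop system test 87 days ago vs limit 60 → not met
5. daily inspection checklist present → met
6. condition 'runs water rides' does not hold → requirement n/a → met
7. non-destructive testing 134 days ago vs limit 120 → not met
8. on-site first responders 2 < 4 → not met
9. condition 'runs rides over 30 feet tall' holds; restraint system inspection 26 days ago vs limit 30 → met
10. general liability coverage $875,000 ≥ $750,000 → met
11. certified ride operators 4 ≥ 2 → met
12. ride-specific liability coverage $1,250,000 ≥ $1,175,000 → met
Not met: 4, 7, 8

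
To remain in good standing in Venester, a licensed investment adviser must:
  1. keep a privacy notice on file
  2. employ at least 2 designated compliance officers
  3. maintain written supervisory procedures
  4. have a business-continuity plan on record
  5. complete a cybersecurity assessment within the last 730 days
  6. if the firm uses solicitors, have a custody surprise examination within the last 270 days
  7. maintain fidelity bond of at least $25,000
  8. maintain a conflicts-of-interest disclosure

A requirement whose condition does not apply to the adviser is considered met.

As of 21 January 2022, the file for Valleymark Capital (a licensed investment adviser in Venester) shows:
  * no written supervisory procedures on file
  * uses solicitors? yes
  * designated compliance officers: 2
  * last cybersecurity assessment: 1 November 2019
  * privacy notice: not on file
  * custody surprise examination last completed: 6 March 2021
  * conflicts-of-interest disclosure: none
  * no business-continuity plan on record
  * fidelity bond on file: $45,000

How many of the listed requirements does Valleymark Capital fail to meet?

1. privacy notice absent → not met
2. designated compliance officers 2 ≥ 2 → met
3. written supervisory procedures absent → not met
4. business-continuity plan absent → not met
5. cybersecurity assessment 812 days ago vs limit 730 → not met
6. condition 'uses solicitors' holds; custody surprise examination 321 days ago vs limit 270 → not met
7. fidelity bond $45,000 ≥ $25,000 → met
8. conflicts-of-interest disclosure absent → not met
Not met: 6 of 8

6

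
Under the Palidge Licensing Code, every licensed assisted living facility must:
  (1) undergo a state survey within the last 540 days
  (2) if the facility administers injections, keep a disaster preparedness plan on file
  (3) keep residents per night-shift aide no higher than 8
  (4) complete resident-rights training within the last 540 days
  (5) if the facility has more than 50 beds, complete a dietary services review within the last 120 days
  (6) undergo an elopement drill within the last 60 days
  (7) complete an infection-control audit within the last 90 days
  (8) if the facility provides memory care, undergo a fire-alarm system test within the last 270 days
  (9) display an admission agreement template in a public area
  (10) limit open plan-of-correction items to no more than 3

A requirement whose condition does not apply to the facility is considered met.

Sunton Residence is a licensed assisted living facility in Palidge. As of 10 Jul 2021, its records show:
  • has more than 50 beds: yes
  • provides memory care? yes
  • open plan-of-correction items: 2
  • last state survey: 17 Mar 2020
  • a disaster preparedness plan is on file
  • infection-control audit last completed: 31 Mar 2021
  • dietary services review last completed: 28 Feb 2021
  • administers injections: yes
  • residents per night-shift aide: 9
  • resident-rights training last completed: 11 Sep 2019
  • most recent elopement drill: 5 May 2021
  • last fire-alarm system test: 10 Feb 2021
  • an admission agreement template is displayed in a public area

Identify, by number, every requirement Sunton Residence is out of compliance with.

3, 4, 5, 6, 7

1. state survey 480 days ago vs limit 540 → met
2. condition 'administers injections' holds; disaster preparedness plan present → met
3. residents per night-shift aide 9 > 8 → not met
4. resident-rights training 668 days ago vs limit 540 → not met
5. condition 'has more than 50 beds' holds; dietary services review 132 days ago vs limit 120 → not met
6. elopement drill 66 days ago vs limit 60 → not met
7. infection-control audit 101 days ago vs limit 90 → not met
8. condition 'provides memory care' holds; fire-alarm system test 150 days ago vs limit 270 → met
9. admission agreement template present → met
10. open plan-of-correction items 2 ≤ 3 → met
Not met: 3, 4, 5, 6, 7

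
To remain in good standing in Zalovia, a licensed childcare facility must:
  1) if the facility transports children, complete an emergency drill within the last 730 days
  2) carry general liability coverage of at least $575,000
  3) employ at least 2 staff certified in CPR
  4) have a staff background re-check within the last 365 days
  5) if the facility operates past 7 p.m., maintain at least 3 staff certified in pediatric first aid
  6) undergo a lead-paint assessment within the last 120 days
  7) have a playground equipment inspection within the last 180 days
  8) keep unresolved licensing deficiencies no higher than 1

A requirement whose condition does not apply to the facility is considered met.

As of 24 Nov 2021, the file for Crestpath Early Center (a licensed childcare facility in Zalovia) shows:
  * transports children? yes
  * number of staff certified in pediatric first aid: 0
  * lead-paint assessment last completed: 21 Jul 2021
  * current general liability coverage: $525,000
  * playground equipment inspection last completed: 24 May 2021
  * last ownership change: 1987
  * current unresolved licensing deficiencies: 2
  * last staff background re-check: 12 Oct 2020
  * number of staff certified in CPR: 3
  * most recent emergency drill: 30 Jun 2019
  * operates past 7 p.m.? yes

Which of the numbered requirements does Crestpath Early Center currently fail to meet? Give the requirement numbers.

1, 2, 4, 5, 6, 7, 8

1. condition 'transports children' holds; emergency drill 878 days ago vs limit 730 → not met
2. general liability coverage $525,000 < $575,000 → not met
3. staff certified in CPR 3 ≥ 2 → met
4. staff background re-check 408 days ago vs limit 365 → not met
5. condition 'operates past 7 p.m.' holds; staff certified in pediatric first aid 0 < 3 → not met
6. lead-paint assessment 126 days ago vs limit 120 → not met
7. playground equipment inspection 184 days ago vs limit 180 → not met
8. unresolved licensing deficiencies 2 > 1 → not met
Not met: 1, 2, 4, 5, 6, 7, 8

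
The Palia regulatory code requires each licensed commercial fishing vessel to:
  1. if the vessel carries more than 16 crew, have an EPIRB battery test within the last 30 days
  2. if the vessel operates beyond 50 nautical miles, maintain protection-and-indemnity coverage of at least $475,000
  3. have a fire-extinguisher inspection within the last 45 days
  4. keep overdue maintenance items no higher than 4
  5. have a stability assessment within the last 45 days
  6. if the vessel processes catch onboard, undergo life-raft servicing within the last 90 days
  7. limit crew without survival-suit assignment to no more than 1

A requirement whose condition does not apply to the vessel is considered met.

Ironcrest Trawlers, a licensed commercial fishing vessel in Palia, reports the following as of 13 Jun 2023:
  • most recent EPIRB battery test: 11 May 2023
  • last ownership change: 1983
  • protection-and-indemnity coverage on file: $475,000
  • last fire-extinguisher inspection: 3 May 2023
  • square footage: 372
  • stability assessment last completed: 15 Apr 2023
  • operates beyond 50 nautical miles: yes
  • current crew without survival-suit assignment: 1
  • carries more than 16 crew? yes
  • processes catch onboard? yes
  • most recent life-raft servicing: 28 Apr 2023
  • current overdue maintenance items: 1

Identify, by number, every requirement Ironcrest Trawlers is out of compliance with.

1, 5

1. condition 'carries more than 16 crew' holds; EPIRB battery test 33 days ago vs limit 30 → not met
2. condition 'operates beyond 50 nautical miles' holds; protection-and-indemnity coverage $475,000 ≥ $475,000 → met
3. fire-extinguisher inspection 41 days ago vs limit 45 → met
4. overdue maintenance items 1 ≤ 4 → met
5. stability assessment 59 days ago vs limit 45 → not met
6. condition 'processes catch onboard' holds; life-raft servicing 46 days ago vs limit 90 → met
7. crew without survival-suit assignment 1 ≤ 1 → met
Not met: 1, 5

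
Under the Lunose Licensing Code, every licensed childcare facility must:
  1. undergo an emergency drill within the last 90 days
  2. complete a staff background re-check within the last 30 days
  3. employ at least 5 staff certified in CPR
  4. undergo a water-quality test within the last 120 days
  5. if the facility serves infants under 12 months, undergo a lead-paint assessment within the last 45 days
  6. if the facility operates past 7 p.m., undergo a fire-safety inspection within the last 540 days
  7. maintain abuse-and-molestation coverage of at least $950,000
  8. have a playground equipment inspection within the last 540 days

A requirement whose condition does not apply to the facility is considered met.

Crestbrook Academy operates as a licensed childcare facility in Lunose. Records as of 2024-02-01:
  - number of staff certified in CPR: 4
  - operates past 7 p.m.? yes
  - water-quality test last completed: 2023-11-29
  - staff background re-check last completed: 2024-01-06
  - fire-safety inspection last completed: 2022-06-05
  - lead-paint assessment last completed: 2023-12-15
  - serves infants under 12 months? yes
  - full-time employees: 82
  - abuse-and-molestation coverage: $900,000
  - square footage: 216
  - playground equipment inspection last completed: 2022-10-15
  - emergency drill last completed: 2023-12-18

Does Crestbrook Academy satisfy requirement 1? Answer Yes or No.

1. emergency drill 45 days ago vs limit 90 → met

Yes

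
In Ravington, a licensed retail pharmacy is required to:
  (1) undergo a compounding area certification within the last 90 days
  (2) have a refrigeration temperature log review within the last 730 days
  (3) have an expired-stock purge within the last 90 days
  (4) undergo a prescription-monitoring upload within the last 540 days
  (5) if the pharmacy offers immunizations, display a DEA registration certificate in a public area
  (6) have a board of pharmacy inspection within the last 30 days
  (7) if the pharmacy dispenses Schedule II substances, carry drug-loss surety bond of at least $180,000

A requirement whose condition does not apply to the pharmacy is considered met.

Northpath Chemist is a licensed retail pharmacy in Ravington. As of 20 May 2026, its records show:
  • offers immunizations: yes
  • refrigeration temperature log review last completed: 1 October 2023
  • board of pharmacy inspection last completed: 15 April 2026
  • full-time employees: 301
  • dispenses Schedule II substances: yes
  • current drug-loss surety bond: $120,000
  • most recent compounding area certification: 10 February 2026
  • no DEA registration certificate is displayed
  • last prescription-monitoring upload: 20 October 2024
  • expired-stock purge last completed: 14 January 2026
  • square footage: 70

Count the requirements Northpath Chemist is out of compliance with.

1. compounding area certification 99 days ago vs limit 90 → not met
2. refrigeration temperature log review 962 days ago vs limit 730 → not met
3. expired-stock purge 126 days ago vs limit 90 → not met
4. prescription-monitoring upload 577 days ago vs limit 540 → not met
5. condition 'offers immunizations' holds; DEA registration certificate absent → not met
6. board of pharmacy inspection 35 days ago vs limit 30 → not met
7. condition 'dispenses Schedule II substances' holds; drug-loss surety bond $120,000 < $180,000 → not met
Not met: 7 of 7

7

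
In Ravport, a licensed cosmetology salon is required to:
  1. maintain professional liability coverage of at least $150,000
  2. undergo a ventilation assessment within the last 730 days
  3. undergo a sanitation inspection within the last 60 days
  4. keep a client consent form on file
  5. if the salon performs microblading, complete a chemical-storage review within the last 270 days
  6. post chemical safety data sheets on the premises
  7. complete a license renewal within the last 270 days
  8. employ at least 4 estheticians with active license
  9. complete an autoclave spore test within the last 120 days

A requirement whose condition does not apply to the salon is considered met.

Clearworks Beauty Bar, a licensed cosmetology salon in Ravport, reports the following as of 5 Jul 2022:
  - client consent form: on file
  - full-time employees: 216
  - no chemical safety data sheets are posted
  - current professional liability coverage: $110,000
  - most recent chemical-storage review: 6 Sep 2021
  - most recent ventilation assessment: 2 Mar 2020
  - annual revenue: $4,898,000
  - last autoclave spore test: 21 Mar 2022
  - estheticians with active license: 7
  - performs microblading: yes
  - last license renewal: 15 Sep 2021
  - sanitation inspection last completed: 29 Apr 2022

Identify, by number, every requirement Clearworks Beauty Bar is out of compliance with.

1. professional liability coverage $110,000 < $150,000 → not met
2. ventilation assessment 855 days ago vs limit 730 → not met
3. sanitation inspection 67 days ago vs limit 60 → not met
4. client consent form present → met
5. condition 'performs microblading' holds; chemical-storage review 302 days ago vs limit 270 → not met
6. chemical safety data sheets absent → not met
7. license renewal 293 days ago vs limit 270 → not met
8. estheticians with active license 7 ≥ 4 → met
9. autoclave spore test 106 days ago vs limit 120 → met
Not met: 1, 2, 3, 5, 6, 7

1, 2, 3, 5, 6, 7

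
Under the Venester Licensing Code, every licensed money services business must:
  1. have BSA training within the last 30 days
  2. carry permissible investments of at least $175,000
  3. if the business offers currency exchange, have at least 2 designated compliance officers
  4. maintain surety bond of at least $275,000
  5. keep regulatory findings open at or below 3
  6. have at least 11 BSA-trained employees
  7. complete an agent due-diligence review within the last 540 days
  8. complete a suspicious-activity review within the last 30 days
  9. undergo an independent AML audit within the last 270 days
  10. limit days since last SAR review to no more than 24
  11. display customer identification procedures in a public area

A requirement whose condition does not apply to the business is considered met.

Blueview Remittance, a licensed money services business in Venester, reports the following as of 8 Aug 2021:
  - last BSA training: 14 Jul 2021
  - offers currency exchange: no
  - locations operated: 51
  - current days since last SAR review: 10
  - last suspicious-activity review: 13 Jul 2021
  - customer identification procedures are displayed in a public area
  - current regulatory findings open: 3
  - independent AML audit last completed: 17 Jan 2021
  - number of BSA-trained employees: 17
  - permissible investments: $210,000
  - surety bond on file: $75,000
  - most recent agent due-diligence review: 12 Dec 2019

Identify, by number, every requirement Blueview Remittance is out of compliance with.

4, 7

1. BSA training 25 days ago vs limit 30 → met
2. permissible investments $210,000 ≥ $175,000 → met
3. condition 'offers currency exchange' does not hold → requirement n/a → met
4. surety bond $75,000 < $275,000 → not met
5. regulatory findings open 3 ≤ 3 → met
6. BSA-trained employees 17 ≥ 11 → met
7. agent due-diligence review 605 days ago vs limit 540 → not met
8. suspicious-activity review 26 days ago vs limit 30 → met
9. independent AML audit 203 days ago vs limit 270 → met
10. days since last SAR review 10 ≤ 24 → met
11. customer identification procedures present → met
Not met: 4, 7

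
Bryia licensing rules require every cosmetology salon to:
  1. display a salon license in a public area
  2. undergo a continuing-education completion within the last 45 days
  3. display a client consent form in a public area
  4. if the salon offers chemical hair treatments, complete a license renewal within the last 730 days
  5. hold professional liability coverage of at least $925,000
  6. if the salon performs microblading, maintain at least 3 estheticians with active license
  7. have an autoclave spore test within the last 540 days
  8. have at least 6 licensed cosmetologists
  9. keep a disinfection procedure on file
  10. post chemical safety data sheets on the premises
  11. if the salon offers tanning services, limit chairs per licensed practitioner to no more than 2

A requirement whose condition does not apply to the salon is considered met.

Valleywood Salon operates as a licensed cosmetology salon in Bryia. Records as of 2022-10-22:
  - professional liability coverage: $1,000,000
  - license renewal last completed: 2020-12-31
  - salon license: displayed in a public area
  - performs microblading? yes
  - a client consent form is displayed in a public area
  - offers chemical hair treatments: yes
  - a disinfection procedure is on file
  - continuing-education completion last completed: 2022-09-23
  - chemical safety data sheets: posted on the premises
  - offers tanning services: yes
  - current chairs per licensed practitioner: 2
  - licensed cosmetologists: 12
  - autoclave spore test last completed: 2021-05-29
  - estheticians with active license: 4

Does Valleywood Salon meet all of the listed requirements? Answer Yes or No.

Yes

1. salon license present → met
2. continuing-education completion 29 days ago vs limit 45 → met
3. client consent form present → met
4. condition 'offers chemical hair treatments' holds; license renewal 660 days ago vs limit 730 → met
5. professional liability coverage $1,000,000 ≥ $925,000 → met
6. condition 'performs microblading' holds; estheticians with active license 4 ≥ 3 → met
7. autoclave spore test 511 days ago vs limit 540 → met
8. licensed cosmetologists 12 ≥ 6 → met
9. disinfection procedure present → met
10. chemical safety data sheets present → met
11. condition 'offers tanning services' holds; chairs per licensed practitioner 2 ≤ 2 → met
All met.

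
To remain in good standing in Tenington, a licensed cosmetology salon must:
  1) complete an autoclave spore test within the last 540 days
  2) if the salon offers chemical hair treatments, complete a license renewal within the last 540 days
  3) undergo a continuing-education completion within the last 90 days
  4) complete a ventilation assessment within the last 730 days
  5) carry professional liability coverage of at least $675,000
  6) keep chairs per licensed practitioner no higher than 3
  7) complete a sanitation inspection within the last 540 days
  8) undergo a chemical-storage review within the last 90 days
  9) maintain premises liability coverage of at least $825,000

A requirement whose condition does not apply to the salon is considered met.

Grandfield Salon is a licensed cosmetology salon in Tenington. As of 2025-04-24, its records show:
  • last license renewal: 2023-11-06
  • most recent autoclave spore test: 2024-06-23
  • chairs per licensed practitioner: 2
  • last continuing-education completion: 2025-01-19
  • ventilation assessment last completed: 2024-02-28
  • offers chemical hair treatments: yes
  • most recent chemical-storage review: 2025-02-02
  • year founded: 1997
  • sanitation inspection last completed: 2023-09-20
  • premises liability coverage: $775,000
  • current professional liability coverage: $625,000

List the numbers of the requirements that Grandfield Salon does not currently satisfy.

3, 5, 7, 9

1. autoclave spore test 305 days ago vs limit 540 → met
2. condition 'offers chemical hair treatments' holds; license renewal 535 days ago vs limit 540 → met
3. continuing-education completion 95 days ago vs limit 90 → not met
4. ventilation assessment 421 days ago vs limit 730 → met
5. professional liability coverage $625,000 < $675,000 → not met
6. chairs per licensed practitioner 2 ≤ 3 → met
7. sanitation inspection 582 days ago vs limit 540 → not met
8. chemical-storage review 81 days ago vs limit 90 → met
9. premises liability coverage $775,000 < $825,000 → not met
Not met: 3, 5, 7, 9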